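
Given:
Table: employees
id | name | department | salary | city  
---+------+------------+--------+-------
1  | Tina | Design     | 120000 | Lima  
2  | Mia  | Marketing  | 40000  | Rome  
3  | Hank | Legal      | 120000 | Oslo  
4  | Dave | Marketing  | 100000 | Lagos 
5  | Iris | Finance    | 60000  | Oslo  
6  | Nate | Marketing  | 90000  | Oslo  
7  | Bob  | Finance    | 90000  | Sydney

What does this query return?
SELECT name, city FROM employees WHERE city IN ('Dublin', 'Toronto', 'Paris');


Filtering: city IN ('Dublin', 'Toronto', 'Paris')
Matching: 0 rows

Empty result set (0 rows)


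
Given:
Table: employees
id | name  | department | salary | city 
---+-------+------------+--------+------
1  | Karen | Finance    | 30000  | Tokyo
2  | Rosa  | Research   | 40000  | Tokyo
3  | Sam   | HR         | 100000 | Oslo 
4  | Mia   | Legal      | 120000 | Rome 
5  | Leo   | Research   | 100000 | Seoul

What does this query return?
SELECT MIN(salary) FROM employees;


Salaries: 30000, 40000, 100000, 120000, 100000
MIN = 30000

30000


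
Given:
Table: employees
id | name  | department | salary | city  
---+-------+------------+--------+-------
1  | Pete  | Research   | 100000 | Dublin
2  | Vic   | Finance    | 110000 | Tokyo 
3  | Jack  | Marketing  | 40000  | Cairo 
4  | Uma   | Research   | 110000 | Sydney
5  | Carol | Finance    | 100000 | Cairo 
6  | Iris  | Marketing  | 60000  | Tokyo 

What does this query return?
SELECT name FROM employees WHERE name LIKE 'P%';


LIKE 'P%' matches names starting with 'P'
Matching: 1

1 rows:
Pete


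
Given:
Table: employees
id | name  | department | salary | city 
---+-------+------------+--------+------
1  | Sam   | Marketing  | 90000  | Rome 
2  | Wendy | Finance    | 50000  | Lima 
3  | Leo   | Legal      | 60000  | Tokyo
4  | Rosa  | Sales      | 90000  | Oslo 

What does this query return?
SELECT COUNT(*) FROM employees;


COUNT(*) counts all rows

4


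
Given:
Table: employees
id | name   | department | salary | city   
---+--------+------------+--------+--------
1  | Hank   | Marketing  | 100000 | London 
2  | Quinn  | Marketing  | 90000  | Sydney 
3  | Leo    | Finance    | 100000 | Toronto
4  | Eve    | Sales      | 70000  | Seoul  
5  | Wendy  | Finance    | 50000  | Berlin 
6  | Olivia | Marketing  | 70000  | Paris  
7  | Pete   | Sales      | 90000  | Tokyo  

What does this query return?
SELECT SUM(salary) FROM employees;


SUM(salary) = 100000 + 90000 + 100000 + 70000 + 50000 + 70000 + 90000 = 570000

570000


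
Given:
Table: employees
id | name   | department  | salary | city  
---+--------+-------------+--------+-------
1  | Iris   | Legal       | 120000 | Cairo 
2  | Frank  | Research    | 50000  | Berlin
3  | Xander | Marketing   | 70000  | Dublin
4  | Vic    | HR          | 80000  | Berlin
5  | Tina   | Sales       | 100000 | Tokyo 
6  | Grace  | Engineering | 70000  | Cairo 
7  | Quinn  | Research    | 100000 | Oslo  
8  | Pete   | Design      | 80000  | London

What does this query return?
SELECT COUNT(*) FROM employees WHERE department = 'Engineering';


Counting rows where department = 'Engineering'
  Grace -> MATCH


1


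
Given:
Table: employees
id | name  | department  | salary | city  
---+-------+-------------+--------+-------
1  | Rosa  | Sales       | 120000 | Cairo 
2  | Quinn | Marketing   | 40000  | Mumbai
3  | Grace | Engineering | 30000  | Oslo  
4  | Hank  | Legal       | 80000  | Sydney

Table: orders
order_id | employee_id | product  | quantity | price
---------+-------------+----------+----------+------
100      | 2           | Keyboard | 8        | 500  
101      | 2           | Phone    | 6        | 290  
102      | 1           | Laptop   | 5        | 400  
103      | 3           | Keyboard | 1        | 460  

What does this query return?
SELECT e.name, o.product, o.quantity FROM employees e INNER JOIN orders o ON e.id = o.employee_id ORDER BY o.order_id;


Joining employees.id = orders.employee_id:
  employee Quinn (id=2) -> order Keyboard
  employee Quinn (id=2) -> order Phone
  employee Rosa (id=1) -> order Laptop
  employee Grace (id=3) -> order Keyboard


4 rows:
Quinn, Keyboard, 8
Quinn, Phone, 6
Rosa, Laptop, 5
Grace, Keyboard, 1


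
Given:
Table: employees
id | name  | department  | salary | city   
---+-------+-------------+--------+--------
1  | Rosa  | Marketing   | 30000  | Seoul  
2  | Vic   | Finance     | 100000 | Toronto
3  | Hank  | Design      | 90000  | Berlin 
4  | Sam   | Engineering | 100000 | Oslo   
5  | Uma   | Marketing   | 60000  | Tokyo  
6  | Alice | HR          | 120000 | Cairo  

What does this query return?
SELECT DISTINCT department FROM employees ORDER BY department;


All 'department' values (row order): Marketing, Finance, Design, Engineering, Marketing, HR
Removing duplicates leaves 5 unique value(s).

5 values:
Design
Engineering
Finance
HR
Marketing


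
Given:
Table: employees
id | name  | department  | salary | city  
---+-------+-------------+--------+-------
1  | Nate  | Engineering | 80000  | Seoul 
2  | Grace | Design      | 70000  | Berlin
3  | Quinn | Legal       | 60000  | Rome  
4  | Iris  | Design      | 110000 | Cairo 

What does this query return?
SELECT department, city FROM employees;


Projecting columns: department, city

4 rows:
Engineering, Seoul
Design, Berlin
Legal, Rome
Design, Cairo


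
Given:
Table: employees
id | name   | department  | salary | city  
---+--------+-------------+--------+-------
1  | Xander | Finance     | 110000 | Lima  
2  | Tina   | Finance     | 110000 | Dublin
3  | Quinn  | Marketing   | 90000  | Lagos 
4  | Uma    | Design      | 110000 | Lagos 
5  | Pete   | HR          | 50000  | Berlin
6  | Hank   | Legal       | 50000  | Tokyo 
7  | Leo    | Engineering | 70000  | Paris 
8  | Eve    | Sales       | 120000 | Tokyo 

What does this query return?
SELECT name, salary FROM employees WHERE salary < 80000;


Filtering: salary < 80000
Matching: 3 rows

3 rows:
Pete, 50000
Hank, 50000
Leo, 70000


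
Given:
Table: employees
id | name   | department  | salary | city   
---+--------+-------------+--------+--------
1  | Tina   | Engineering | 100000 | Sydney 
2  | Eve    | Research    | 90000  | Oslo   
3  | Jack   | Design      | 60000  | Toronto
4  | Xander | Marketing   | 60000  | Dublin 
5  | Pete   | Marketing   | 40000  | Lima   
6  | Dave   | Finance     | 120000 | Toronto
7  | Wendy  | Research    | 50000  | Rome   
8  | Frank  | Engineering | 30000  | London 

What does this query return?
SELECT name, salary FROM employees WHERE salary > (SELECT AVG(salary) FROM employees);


Subquery: AVG(salary) = 68750.0
Filtering: salary > 68750.0
  Tina (100000) -> MATCH
  Eve (90000) -> MATCH
  Dave (120000) -> MATCH


3 rows:
Tina, 100000
Eve, 90000
Dave, 120000


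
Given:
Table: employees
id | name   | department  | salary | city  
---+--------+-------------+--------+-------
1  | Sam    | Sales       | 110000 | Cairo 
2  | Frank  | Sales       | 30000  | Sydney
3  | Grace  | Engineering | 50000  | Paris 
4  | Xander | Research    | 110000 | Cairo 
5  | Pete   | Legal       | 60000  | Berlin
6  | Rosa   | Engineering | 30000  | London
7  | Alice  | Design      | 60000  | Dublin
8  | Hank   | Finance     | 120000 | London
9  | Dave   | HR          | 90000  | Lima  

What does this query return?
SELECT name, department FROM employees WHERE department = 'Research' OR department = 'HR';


Filtering: department = 'Research' OR 'HR'
Matching: 2 rows

2 rows:
Xander, Research
Dave, HR


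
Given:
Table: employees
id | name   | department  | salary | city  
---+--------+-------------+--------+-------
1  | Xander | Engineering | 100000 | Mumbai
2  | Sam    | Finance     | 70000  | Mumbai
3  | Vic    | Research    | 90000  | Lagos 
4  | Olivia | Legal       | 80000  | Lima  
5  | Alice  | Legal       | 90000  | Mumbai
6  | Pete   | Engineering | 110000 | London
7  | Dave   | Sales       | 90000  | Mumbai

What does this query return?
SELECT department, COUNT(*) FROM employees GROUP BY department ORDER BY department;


Assigning each row to its department group:
  Xander -> Engineering
  Sam -> Finance
  Vic -> Research
  Olivia -> Legal
  Alice -> Legal
  Pete -> Engineering
  Dave -> Sales


5 groups:
Engineering, 2
Finance, 1
Legal, 2
Research, 1
Sales, 1


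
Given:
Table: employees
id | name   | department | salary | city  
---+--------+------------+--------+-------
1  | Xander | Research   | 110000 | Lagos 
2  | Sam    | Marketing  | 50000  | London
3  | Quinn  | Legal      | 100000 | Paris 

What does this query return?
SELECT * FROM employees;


SELECT * returns all 3 rows with all columns

3 rows:
1, Xander, Research, 110000, Lagos
2, Sam, Marketing, 50000, London
3, Quinn, Legal, 100000, Paris


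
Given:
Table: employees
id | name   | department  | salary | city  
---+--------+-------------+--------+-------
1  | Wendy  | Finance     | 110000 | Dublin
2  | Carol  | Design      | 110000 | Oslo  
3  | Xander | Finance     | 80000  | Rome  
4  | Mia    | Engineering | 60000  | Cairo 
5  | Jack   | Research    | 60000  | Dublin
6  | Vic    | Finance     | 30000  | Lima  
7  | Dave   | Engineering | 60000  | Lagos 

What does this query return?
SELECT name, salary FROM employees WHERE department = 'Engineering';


Filtering: department = 'Engineering'
Matching rows: 2

2 rows:
Mia, 60000
Dave, 60000


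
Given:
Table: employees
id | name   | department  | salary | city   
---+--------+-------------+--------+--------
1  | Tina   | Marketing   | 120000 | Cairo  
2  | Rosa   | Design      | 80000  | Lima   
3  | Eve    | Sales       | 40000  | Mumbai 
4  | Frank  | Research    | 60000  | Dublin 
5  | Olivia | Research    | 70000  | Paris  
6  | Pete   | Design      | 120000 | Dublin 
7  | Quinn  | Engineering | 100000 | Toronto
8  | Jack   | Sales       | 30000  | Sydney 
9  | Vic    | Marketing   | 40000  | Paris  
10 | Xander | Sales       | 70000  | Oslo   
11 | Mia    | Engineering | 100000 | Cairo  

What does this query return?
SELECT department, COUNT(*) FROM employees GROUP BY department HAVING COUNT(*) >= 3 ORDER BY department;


Groups with count >= 3:
  Sales: 3 -> PASS
  Design: 2 -> filtered out
  Engineering: 2 -> filtered out
  Marketing: 2 -> filtered out
  Research: 2 -> filtered out


1 groups:
Sales, 3


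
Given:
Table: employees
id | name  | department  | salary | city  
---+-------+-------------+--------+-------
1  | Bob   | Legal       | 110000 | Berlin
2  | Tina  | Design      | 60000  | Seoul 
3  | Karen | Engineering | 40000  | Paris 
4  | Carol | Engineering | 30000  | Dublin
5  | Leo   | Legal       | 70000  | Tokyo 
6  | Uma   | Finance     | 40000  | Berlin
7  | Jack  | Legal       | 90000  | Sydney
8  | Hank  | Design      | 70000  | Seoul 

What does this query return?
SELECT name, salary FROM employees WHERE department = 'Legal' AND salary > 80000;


Filtering: department = 'Legal' AND salary > 80000
Matching: 2 rows

2 rows:
Bob, 110000
Jack, 90000


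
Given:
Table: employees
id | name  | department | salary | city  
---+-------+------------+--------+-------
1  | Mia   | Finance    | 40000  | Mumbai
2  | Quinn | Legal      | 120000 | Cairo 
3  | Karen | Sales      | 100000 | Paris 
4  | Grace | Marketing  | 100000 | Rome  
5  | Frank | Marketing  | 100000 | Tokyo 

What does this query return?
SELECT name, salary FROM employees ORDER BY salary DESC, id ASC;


Sorting by salary DESC, then id ASC for ties

5 rows:
Quinn, 120000
Karen, 100000
Grace, 100000
Frank, 100000
Mia, 40000


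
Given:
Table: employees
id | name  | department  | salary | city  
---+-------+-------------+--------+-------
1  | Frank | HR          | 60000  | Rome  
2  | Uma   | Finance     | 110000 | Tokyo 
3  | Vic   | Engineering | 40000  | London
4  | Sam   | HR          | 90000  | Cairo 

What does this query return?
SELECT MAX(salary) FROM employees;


Salaries: 60000, 110000, 40000, 90000
MAX = 110000

110000


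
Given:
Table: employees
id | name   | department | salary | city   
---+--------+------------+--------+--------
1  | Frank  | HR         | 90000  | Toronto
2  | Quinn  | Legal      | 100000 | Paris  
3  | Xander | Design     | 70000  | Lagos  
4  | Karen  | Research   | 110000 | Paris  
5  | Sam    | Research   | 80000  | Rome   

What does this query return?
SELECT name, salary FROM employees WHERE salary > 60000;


Filtering: salary > 60000
Matching: 5 rows

5 rows:
Frank, 90000
Quinn, 100000
Xander, 70000
Karen, 110000
Sam, 80000


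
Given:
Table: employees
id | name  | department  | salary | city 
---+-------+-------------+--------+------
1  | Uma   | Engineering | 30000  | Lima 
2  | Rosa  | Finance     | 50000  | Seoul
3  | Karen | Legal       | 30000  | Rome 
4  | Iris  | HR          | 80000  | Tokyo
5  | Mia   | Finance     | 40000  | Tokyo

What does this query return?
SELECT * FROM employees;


SELECT * returns all 5 rows with all columns

5 rows:
1, Uma, Engineering, 30000, Lima
2, Rosa, Finance, 50000, Seoul
3, Karen, Legal, 30000, Rome
4, Iris, HR, 80000, Tokyo
5, Mia, Finance, 40000, Tokyo


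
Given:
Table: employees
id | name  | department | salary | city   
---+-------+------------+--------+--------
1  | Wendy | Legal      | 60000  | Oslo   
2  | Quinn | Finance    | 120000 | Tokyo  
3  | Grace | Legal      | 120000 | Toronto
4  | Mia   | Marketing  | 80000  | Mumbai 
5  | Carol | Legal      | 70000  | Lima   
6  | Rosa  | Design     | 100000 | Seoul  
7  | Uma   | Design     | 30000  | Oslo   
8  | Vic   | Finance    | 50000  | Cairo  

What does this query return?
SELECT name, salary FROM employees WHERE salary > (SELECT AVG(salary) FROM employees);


Subquery: AVG(salary) = 78750.0
Filtering: salary > 78750.0
  Quinn (120000) -> MATCH
  Grace (120000) -> MATCH
  Mia (80000) -> MATCH
  Rosa (100000) -> MATCH


4 rows:
Quinn, 120000
Grace, 120000
Mia, 80000
Rosa, 100000


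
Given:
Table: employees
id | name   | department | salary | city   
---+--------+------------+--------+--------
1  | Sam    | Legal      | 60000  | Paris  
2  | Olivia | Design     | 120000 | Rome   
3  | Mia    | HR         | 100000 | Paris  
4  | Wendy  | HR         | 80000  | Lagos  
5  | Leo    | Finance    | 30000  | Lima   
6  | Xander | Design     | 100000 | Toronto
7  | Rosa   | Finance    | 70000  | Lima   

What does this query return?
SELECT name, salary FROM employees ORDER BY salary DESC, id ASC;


Sorting by salary DESC, then id ASC for ties

7 rows:
Olivia, 120000
Mia, 100000
Xander, 100000
Wendy, 80000
Rosa, 70000
Sam, 60000
Leo, 30000


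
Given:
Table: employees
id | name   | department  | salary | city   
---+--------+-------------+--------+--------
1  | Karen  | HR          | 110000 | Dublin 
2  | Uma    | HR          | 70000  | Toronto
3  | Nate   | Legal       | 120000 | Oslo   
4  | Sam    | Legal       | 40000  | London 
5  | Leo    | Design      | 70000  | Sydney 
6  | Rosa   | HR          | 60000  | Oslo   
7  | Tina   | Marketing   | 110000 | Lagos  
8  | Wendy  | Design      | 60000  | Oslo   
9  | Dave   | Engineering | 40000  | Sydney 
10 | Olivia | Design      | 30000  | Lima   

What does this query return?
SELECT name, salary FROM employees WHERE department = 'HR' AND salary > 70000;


Filtering: department = 'HR' AND salary > 70000
Matching: 1 rows

1 rows:
Karen, 110000


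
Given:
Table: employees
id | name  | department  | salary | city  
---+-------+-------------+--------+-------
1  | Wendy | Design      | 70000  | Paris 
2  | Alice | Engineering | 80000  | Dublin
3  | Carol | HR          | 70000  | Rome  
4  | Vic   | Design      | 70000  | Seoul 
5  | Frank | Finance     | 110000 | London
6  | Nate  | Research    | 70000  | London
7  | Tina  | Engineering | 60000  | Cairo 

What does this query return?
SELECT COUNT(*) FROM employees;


COUNT(*) counts all rows

7


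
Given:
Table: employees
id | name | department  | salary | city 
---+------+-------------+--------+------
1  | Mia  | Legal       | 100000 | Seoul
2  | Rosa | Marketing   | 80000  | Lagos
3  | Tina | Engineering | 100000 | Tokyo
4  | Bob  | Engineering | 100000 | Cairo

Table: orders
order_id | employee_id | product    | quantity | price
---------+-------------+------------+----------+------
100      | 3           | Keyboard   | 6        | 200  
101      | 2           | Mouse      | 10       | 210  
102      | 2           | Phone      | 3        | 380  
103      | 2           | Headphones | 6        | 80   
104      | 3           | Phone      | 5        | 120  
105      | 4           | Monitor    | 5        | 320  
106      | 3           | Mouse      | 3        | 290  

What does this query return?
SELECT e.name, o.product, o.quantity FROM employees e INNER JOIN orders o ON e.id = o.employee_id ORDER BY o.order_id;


Joining employees.id = orders.employee_id:
  employee Tina (id=3) -> order Keyboard
  employee Rosa (id=2) -> order Mouse
  employee Rosa (id=2) -> order Phone
  employee Rosa (id=2) -> order Headphones
  employee Tina (id=3) -> order Phone
  employee Bob (id=4) -> order Monitor
  employee Tina (id=3) -> order Mouse


7 rows:
Tina, Keyboard, 6
Rosa, Mouse, 10
Rosa, Phone, 3
Rosa, Headphones, 6
Tina, Phone, 5
Bob, Monitor, 5
Tina, Mouse, 3


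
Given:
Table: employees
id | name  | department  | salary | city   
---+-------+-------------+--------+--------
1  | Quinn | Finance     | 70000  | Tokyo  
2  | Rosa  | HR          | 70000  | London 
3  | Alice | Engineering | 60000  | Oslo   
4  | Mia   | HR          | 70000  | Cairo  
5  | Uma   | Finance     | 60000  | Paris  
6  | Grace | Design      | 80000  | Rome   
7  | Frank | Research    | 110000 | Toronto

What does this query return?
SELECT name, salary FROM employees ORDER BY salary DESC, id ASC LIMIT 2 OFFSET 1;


Sort by salary DESC (id ASC tiebreak), then skip 1 and take 2
Rows 2 through 3

2 rows:
Grace, 80000
Quinn, 70000


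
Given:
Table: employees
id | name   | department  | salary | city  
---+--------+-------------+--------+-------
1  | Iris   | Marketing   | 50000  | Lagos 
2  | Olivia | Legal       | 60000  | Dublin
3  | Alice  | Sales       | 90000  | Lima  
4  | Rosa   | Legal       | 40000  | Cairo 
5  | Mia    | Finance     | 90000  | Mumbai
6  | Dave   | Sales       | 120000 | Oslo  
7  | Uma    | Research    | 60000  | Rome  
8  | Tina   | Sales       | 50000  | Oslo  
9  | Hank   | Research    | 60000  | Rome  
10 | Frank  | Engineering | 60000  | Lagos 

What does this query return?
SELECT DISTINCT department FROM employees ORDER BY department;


All 'department' values (row order): Marketing, Legal, Sales, Legal, Finance, Sales, Research, Sales, Research, Engineering
Removing duplicates leaves 6 unique value(s).

6 values:
Engineering
Finance
Legal
Marketing
Research
Sales


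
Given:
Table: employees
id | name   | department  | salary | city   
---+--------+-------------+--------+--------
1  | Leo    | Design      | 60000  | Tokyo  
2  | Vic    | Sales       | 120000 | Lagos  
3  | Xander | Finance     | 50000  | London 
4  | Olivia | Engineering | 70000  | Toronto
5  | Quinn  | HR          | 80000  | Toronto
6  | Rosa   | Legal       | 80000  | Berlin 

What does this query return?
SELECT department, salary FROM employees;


Projecting columns: department, salary

6 rows:
Design, 60000
Sales, 120000
Finance, 50000
Engineering, 70000
HR, 80000
Legal, 80000


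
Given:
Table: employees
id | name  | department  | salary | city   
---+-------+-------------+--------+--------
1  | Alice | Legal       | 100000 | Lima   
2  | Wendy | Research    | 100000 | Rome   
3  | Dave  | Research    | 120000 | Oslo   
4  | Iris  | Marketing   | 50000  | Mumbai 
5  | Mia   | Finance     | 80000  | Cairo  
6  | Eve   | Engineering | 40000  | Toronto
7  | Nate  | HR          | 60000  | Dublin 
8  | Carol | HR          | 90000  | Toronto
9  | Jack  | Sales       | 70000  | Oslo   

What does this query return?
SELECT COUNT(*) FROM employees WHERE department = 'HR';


Counting rows where department = 'HR'
  Nate -> MATCH
  Carol -> MATCH


2


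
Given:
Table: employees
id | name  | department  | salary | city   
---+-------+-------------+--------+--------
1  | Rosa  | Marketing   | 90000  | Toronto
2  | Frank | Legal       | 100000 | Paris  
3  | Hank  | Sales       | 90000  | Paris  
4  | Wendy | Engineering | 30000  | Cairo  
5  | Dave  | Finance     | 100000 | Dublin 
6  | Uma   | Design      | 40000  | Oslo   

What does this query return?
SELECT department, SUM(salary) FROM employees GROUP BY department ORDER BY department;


Summing salary within each department:
  Design: 40000 = 40000
  Engineering: 30000 = 30000
  Finance: 100000 = 100000
  Legal: 100000 = 100000
  Marketing: 90000 = 90000
  Sales: 90000 = 90000


6 groups:
Design, 40000
Engineering, 30000
Finance, 100000
Legal, 100000
Marketing, 90000
Sales, 90000


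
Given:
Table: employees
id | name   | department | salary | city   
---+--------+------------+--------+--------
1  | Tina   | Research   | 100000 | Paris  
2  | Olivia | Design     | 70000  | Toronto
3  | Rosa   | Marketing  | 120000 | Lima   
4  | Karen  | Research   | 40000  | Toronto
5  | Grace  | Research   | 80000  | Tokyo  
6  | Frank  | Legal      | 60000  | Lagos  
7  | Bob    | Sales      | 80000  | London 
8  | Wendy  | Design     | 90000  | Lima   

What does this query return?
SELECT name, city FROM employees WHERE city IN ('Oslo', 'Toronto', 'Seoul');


Filtering: city IN ('Oslo', 'Toronto', 'Seoul')
Matching: 2 rows

2 rows:
Olivia, Toronto
Karen, Toronto


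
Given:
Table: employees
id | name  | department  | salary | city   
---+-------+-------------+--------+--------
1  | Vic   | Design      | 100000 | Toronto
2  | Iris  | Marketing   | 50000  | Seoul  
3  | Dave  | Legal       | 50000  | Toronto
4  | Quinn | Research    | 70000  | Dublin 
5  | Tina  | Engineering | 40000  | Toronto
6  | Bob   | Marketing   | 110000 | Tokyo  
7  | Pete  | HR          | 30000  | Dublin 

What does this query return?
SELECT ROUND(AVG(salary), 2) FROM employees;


SUM(salary) = 450000
COUNT = 7
ROUND(AVG, 2) = ROUND(450000 / 7, 2) = 64285.71

64285.71


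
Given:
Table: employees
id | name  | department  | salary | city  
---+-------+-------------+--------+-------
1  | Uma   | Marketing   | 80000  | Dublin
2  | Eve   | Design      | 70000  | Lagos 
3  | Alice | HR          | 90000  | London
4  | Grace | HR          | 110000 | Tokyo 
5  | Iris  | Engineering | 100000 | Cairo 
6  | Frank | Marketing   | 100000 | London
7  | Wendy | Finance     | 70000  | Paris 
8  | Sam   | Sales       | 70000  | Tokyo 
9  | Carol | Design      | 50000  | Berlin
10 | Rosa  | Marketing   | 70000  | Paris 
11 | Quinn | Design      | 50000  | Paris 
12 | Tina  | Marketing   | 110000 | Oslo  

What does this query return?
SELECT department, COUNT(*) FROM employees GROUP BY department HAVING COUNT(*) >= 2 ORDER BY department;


Groups with count >= 2:
  Design: 3 -> PASS
  HR: 2 -> PASS
  Marketing: 4 -> PASS
  Engineering: 1 -> filtered out
  Finance: 1 -> filtered out
  Sales: 1 -> filtered out


3 groups:
Design, 3
HR, 2
Marketing, 4


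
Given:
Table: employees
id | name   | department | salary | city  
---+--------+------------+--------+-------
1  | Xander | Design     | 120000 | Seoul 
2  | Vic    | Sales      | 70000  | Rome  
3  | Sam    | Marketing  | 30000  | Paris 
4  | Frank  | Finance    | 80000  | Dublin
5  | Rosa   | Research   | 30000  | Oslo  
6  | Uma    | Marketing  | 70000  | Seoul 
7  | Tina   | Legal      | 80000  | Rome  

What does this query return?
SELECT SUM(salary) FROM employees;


SUM(salary) = 120000 + 70000 + 30000 + 80000 + 30000 + 70000 + 80000 = 480000

480000


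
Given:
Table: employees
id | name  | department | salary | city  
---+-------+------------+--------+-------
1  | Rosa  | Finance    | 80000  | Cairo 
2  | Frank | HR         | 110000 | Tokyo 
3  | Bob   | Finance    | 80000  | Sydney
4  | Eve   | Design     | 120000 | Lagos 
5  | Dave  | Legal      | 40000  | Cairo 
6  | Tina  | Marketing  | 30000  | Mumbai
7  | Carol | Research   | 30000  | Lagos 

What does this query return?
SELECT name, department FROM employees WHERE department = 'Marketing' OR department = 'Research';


Filtering: department = 'Marketing' OR 'Research'
Matching: 2 rows

2 rows:
Tina, Marketing
Carol, Research


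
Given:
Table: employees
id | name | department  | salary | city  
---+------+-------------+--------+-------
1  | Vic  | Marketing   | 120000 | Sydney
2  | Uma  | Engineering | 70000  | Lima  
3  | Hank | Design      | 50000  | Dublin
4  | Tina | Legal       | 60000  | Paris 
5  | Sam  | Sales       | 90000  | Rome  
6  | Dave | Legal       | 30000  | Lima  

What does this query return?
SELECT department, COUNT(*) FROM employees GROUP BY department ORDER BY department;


Assigning each row to its department group:
  Vic -> Marketing
  Uma -> Engineering
  Hank -> Design
  Tina -> Legal
  Sam -> Sales
  Dave -> Legal


5 groups:
Design, 1
Engineering, 1
Legal, 2
Marketing, 1
Sales, 1


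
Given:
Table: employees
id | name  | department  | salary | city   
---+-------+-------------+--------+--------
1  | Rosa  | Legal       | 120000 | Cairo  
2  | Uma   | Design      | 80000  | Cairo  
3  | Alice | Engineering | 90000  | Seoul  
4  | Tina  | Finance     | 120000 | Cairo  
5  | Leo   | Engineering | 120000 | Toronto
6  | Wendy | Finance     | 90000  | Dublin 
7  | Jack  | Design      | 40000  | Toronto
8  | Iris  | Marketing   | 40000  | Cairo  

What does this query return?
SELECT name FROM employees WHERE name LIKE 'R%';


LIKE 'R%' matches names starting with 'R'
Matching: 1

1 rows:
Rosa


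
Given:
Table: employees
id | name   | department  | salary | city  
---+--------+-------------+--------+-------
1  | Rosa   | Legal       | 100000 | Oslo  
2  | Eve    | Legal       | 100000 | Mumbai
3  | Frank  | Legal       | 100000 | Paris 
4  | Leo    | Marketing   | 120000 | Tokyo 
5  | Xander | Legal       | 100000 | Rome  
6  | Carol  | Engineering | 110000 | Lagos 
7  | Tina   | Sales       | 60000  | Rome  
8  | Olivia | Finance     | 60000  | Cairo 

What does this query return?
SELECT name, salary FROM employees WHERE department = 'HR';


Filtering: department = 'HR'
Matching rows: 0

Empty result set (0 rows)


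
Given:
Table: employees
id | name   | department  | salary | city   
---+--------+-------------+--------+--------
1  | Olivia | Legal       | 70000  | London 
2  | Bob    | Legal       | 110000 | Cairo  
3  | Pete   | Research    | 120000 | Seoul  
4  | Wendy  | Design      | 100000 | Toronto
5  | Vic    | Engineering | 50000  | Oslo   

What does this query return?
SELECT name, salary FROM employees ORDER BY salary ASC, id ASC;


Sorting by salary ASC, then id ASC for ties

5 rows:
Vic, 50000
Olivia, 70000
Wendy, 100000
Bob, 110000
Pete, 120000


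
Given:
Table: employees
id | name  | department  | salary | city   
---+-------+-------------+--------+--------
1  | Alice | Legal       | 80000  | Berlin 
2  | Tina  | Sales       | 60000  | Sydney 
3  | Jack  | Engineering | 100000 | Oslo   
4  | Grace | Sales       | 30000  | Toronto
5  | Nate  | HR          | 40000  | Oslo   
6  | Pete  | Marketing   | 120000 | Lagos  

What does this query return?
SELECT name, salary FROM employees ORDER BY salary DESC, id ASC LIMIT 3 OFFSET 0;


Sort by salary DESC (id ASC tiebreak), then skip 0 and take 3
Rows 1 through 3

3 rows:
Pete, 120000
Jack, 100000
Alice, 80000


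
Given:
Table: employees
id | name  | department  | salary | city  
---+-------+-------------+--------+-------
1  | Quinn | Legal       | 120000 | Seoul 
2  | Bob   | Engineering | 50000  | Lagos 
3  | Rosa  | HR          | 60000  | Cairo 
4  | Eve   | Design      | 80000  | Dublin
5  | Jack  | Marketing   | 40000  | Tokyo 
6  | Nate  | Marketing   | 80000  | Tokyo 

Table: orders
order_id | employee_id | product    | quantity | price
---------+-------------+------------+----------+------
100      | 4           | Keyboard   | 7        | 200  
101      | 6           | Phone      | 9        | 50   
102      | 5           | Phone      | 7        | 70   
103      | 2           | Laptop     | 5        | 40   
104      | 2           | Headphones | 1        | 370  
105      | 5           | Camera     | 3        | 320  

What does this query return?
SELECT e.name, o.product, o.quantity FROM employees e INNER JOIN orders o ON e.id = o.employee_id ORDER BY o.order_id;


Joining employees.id = orders.employee_id:
  employee Eve (id=4) -> order Keyboard
  employee Nate (id=6) -> order Phone
  employee Jack (id=5) -> order Phone
  employee Bob (id=2) -> order Laptop
  employee Bob (id=2) -> order Headphones
  employee Jack (id=5) -> order Camera


6 rows:
Eve, Keyboard, 7
Nate, Phone, 9
Jack, Phone, 7
Bob, Laptop, 5
Bob, Headphones, 1
Jack, Camera, 3


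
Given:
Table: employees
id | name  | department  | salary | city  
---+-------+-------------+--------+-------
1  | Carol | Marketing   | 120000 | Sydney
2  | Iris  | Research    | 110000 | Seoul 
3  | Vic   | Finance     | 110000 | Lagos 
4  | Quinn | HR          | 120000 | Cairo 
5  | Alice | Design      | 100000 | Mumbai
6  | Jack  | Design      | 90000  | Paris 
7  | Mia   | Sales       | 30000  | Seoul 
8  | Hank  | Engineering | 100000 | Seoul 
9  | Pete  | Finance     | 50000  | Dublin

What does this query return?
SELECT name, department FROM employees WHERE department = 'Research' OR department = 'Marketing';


Filtering: department = 'Research' OR 'Marketing'
Matching: 2 rows

2 rows:
Carol, Marketing
Iris, Research


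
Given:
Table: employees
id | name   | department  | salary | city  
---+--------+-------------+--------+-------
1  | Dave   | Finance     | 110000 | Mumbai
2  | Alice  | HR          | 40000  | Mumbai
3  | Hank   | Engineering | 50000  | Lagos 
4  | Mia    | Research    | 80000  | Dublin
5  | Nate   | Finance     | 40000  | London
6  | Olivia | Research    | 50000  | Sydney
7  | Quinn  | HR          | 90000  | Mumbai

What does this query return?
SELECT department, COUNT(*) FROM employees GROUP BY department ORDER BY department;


Assigning each row to its department group:
  Dave -> Finance
  Alice -> HR
  Hank -> Engineering
  Mia -> Research
  Nate -> Finance
  Olivia -> Research
  Quinn -> HR


4 groups:
Engineering, 1
Finance, 2
HR, 2
Research, 2


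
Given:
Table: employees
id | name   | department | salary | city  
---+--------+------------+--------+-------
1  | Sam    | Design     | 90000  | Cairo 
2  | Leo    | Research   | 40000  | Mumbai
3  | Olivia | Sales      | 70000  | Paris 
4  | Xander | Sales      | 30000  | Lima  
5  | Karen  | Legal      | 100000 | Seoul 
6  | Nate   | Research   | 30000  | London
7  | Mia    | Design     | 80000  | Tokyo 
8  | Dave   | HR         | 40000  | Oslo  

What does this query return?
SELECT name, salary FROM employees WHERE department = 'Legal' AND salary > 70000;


Filtering: department = 'Legal' AND salary > 70000
Matching: 1 rows

1 rows:
Karen, 100000


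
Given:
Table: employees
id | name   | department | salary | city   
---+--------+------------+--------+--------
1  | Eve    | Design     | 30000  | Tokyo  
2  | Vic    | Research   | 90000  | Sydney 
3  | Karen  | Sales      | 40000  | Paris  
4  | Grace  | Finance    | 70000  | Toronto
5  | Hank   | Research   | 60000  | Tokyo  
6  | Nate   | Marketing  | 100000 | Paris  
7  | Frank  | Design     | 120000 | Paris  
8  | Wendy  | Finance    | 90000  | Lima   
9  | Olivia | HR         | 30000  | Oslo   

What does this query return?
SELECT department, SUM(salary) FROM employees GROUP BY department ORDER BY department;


Summing salary within each department:
  Design: 30000 + 120000 = 150000
  Finance: 70000 + 90000 = 160000
  HR: 30000 = 30000
  Marketing: 100000 = 100000
  Research: 90000 + 60000 = 150000
  Sales: 40000 = 40000


6 groups:
Design, 150000
Finance, 160000
HR, 30000
Marketing, 100000
Research, 150000
Sales, 40000


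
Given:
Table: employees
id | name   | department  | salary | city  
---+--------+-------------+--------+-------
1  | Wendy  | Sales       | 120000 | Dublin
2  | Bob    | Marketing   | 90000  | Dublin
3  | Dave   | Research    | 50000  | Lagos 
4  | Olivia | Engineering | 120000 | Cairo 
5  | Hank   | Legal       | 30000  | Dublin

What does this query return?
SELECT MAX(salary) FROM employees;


Salaries: 120000, 90000, 50000, 120000, 30000
MAX = 120000

120000


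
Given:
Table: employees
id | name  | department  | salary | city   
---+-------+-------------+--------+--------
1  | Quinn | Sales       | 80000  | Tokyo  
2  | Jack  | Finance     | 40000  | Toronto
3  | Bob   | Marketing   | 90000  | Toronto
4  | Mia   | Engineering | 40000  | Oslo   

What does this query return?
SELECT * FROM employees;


SELECT * returns all 4 rows with all columns

4 rows:
1, Quinn, Sales, 80000, Tokyo
2, Jack, Finance, 40000, Toronto
3, Bob, Marketing, 90000, Toronto
4, Mia, Engineering, 40000, Oslo


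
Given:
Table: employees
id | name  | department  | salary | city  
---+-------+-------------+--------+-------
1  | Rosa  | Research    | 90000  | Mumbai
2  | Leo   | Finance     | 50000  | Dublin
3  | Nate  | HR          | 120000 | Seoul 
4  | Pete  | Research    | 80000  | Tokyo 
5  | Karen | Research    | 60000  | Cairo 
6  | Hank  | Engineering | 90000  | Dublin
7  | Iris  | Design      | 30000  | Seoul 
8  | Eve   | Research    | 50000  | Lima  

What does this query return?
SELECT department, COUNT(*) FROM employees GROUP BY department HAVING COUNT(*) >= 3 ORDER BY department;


Groups with count >= 3:
  Research: 4 -> PASS
  Design: 1 -> filtered out
  Engineering: 1 -> filtered out
  Finance: 1 -> filtered out
  HR: 1 -> filtered out


1 groups:
Research, 4


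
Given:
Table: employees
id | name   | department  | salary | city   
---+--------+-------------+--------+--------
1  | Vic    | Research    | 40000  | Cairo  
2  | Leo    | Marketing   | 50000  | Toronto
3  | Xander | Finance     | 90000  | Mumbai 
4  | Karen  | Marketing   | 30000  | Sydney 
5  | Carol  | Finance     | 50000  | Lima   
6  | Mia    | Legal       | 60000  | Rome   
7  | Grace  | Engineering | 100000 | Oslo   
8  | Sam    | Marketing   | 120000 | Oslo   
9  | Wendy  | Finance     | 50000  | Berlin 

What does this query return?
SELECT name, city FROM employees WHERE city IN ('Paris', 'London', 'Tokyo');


Filtering: city IN ('Paris', 'London', 'Tokyo')
Matching: 0 rows

Empty result set (0 rows)


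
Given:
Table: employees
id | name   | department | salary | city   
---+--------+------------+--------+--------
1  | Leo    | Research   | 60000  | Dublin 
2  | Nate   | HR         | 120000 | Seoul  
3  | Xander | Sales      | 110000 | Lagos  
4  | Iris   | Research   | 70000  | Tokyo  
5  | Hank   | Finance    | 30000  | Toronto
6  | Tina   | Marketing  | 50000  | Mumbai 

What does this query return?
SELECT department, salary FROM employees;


Projecting columns: department, salary

6 rows:
Research, 60000
HR, 120000
Sales, 110000
Research, 70000
Finance, 30000
Marketing, 50000


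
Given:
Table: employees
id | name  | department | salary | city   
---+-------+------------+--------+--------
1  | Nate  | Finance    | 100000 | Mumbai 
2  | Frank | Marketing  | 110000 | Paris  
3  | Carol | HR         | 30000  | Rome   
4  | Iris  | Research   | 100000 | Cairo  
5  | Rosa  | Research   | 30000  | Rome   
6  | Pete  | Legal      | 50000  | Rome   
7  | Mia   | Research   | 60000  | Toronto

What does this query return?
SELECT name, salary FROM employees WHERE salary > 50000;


Filtering: salary > 50000
Matching: 4 rows

4 rows:
Nate, 100000
Frank, 110000
Iris, 100000
Mia, 60000


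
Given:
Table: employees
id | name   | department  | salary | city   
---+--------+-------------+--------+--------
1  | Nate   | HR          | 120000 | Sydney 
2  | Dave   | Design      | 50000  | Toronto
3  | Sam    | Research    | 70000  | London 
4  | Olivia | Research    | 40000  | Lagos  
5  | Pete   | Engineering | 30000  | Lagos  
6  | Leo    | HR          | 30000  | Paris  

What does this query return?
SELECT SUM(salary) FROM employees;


SUM(salary) = 120000 + 50000 + 70000 + 40000 + 30000 + 30000 = 340000

340000


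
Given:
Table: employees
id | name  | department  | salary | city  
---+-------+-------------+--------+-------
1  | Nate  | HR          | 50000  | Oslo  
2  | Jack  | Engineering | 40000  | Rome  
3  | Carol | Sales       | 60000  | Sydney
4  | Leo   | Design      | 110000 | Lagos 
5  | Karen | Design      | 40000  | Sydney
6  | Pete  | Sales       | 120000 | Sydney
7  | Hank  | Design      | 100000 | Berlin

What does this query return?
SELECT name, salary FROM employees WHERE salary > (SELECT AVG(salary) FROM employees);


Subquery: AVG(salary) = 74285.71
Filtering: salary > 74285.71
  Leo (110000) -> MATCH
  Pete (120000) -> MATCH
  Hank (100000) -> MATCH


3 rows:
Leo, 110000
Pete, 120000
Hank, 100000


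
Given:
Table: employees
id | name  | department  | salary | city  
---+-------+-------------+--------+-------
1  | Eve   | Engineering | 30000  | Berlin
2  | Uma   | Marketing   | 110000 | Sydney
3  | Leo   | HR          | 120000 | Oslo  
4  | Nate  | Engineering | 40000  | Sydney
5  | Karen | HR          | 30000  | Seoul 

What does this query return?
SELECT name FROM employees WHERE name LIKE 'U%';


LIKE 'U%' matches names starting with 'U'
Matching: 1

1 rows:
Uma


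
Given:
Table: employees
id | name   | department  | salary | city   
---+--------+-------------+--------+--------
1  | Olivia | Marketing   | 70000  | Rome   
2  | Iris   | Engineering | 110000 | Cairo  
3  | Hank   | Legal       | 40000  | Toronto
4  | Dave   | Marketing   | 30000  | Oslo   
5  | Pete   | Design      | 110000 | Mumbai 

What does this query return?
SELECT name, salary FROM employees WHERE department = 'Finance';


Filtering: department = 'Finance'
Matching rows: 0

Empty result set (0 rows)


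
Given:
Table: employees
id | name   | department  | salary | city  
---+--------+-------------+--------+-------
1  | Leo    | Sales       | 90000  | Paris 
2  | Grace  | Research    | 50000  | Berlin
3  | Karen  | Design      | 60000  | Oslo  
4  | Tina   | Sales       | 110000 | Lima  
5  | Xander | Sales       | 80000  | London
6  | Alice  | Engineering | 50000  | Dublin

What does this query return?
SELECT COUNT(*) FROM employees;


COUNT(*) counts all rows

6


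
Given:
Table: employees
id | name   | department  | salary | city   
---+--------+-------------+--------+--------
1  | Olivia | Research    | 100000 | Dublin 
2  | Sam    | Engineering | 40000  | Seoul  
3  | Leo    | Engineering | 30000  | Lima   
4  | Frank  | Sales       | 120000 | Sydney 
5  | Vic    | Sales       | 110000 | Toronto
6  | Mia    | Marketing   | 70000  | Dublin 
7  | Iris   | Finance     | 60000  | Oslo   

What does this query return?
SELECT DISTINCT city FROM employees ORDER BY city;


All 'city' values (row order): Dublin, Seoul, Lima, Sydney, Toronto, Dublin, Oslo
Removing duplicates leaves 6 unique value(s).

6 values:
Dublin
Lima
Oslo
Seoul
Sydney
Toronto


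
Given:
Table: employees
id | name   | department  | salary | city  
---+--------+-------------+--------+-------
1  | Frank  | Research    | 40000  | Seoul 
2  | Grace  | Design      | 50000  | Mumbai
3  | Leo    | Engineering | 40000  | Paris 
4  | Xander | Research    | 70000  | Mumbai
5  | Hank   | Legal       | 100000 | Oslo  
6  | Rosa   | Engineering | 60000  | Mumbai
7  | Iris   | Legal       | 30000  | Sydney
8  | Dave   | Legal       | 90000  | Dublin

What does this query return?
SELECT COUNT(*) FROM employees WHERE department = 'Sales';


Counting rows where department = 'Sales'


0


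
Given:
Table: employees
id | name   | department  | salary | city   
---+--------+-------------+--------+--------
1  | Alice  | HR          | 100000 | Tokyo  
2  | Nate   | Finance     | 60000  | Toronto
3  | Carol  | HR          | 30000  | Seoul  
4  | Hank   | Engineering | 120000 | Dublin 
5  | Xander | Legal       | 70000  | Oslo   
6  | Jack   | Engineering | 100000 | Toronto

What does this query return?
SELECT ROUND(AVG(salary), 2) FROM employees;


SUM(salary) = 480000
COUNT = 6
ROUND(AVG, 2) = ROUND(480000 / 6, 2) = 80000.0

80000.0


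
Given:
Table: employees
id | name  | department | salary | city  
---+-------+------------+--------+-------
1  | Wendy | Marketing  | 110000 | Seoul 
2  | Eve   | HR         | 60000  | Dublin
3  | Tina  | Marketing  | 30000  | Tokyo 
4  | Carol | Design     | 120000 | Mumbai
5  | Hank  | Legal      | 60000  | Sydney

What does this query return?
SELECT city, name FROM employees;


Projecting columns: city, name

5 rows:
Seoul, Wendy
Dublin, Eve
Tokyo, Tina
Mumbai, Carol
Sydney, Hank
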